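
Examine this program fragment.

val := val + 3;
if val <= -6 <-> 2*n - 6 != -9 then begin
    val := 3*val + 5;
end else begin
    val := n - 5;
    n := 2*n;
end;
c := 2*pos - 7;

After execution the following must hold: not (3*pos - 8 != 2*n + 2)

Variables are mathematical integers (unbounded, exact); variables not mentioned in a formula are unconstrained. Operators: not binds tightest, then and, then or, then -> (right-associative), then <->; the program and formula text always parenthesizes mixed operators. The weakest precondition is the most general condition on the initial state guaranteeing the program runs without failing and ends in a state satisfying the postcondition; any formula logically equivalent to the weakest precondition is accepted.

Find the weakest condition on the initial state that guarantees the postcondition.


Working backward. After the program, the postcondition not (3*pos - 8 != 2*n + 2) must hold; in canonical form it is not (3*pos != 2*n + 10).
Before c := 2*pos - 7: not (3*pos != 2*n + 10)
Then branch requires not (3*pos != 2*n + 10); else branch requires not (3*pos != 4*n + 10).
Before the if: ((val <= -6 <-> 2*n != -3) -> (not (3*pos != 2*n + 10))) and ((not (val <= -6 <-> 2*n != -3)) -> (not (3*pos != 4*n + 10)))
Before val := val + 3: ((val <= -9 <-> 2*n != -3) -> (not (3*pos != 2*n + 10))) and ((not (val <= -9 <-> 2*n != -3)) -> (not (3*pos != 4*n + 10)))
Answer: WP = ((val <= -9 <-> 2*n != -3) -> (not (3*pos != 2*n + 10))) and ((not (val <= -9 <-> 2*n != -3)) -> (not (3*pos != 4*n + 10)))


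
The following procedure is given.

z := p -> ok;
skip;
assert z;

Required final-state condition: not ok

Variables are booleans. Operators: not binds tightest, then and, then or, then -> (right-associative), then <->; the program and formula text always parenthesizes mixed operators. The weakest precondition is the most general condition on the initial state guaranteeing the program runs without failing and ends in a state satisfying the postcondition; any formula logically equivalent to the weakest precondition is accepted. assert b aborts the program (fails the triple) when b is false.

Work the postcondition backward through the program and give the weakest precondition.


Working backward. After the program, not ok must hold.
Before assert z: z and (not ok)
Before skip: z and (not ok)
Before z := p -> ok: (p -> ok) and (not ok)
Answer: WP = (p -> ok) and (not ok)


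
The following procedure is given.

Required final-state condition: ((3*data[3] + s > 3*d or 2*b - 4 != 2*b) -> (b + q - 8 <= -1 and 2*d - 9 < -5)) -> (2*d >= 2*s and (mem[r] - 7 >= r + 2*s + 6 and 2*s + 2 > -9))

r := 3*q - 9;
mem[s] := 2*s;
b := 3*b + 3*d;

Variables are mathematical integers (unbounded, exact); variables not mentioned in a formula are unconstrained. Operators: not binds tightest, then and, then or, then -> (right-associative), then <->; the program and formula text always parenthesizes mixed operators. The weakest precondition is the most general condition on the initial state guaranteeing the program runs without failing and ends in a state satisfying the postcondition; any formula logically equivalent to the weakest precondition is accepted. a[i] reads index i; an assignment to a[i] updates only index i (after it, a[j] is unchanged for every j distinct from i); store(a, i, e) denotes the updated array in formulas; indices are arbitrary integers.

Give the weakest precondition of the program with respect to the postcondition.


Working backward. After the program, the postcondition ((3*data[3] + s > 3*d or 2*b - 4 != 2*b) -> (b + q - 8 <= -1 and 2*d - 9 < -5)) -> (2*d >= 2*s and (mem[r] - 7 >= r + 2*s + 6 and 2*s + 2 > -9)) must hold; in canonical form it is (b + q <= 7 and 2*d < 4) -> (2*d >= 2*s and mem[r] >= r + 2*s + 13 and 2*s > -11).
Before b := 3*b + 3*d: (3*b + 3*d + q <= 7 and 2*d < 4) -> (2*d >= 2*s and mem[r] >= r + 2*s + 13 and 2*s > -11)
Before mem[s] := 2*s: (3*b + 3*d + q <= 7 and 2*d < 4) -> (2*d >= 2*s and store(mem, s, 2*s)[r] >= r + 2*s + 13 and 2*s > -11)
Before r := 3*q - 9: (3*b + 3*d + q <= 7 and 2*d < 4) -> (2*d >= 2*s and store(mem, s, 2*s)[3*q - 9] >= 3*q + 2*s + 4 and 2*s > -11)
Answer: WP = (3*b + 3*d + q <= 7 and 2*d < 4) -> (2*d >= 2*s and store(mem, s, 2*s)[3*q - 9] >= 3*q + 2*s + 4 and 2*s > -11)


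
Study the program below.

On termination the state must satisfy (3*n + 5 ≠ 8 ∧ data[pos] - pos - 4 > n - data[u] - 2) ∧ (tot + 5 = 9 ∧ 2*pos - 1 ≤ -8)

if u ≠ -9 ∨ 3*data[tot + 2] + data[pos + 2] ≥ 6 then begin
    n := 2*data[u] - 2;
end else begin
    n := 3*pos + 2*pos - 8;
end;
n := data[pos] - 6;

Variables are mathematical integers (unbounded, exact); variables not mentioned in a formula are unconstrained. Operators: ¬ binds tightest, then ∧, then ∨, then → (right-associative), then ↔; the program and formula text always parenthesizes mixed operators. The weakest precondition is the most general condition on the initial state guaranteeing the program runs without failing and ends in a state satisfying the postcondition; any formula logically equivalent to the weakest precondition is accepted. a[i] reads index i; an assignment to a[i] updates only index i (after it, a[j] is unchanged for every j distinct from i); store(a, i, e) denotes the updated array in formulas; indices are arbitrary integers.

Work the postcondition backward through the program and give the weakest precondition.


Working backward. After the program, the postcondition (3*n + 5 ≠ 8 ∧ data[pos] - pos - 4 > n - data[u] - 2) ∧ (tot + 5 = 9 ∧ 2*pos - 1 ≤ -8) must hold; in canonical form it is 3*n ≠ 3 ∧ data[pos] + data[u] > n + pos + 2 ∧ tot = 4 ∧ 2*pos ≤ -7.
Before n := data[pos] - 6: 3*data[pos] ≠ 21 ∧ data[u] > pos - 4 ∧ tot = 4 ∧ 2*pos ≤ -7
Then branch requires 3*data[pos] ≠ 21 ∧ data[u] > pos - 4 ∧ tot = 4 ∧ 2*pos ≤ -7; else branch requires 3*data[pos] ≠ 21 ∧ data[u] > pos - 4 ∧ tot = 4 ∧ 2*pos ≤ -7.
Before the if: ((u ≠ -9 ∨ data[pos + 2] + 3*data[tot + 2] ≥ 6) → (3*data[pos] ≠ 21 ∧ data[u] > pos - 4 ∧ tot = 4 ∧ 2*pos ≤ -7)) ∧ ((¬(u ≠ -9 ∨ data[pos + 2] + 3*data[tot + 2] ≥ 6)) → (3*data[pos] ≠ 21 ∧ data[u] > pos - 4 ∧ tot = 4 ∧ 2*pos ≤ -7))
Answer: WP = ((u ≠ -9 ∨ data[pos + 2] + 3*data[tot + 2] ≥ 6) → (3*data[pos] ≠ 21 ∧ data[u] > pos - 4 ∧ tot = 4 ∧ 2*pos ≤ -7)) ∧ ((¬(u ≠ -9 ∨ data[pos + 2] + 3*data[tot + 2] ≥ 6)) → (3*data[pos] ≠ 21 ∧ data[u] > pos - 4 ∧ tot = 4 ∧ 2*pos ≤ -7))


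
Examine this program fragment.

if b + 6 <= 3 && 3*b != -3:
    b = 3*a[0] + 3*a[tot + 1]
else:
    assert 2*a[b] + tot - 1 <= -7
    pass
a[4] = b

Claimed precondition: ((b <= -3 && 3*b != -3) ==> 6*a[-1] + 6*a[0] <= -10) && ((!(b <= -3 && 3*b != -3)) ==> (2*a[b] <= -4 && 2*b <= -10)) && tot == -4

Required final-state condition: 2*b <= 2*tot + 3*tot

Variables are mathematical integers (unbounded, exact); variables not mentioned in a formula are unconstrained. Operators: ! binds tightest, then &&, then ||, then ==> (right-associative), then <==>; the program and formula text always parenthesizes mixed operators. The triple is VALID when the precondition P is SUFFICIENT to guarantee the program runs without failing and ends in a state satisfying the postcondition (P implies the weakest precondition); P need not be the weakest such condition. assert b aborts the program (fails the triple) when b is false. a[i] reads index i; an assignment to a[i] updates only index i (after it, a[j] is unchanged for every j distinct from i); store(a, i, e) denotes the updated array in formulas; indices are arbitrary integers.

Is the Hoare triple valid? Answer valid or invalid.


Working backward. After the program, the postcondition 2*b <= 2*tot + 3*tot must hold; in canonical form it is 2*b <= 5*tot.
Before a[4] := b: 2*b <= 5*tot
Then branch requires 6*a[tot + 1] + 6*a[0] <= 5*tot; else branch requires 2*a[b] + tot <= -6 && 2*b <= 5*tot.
Before the if: ((b <= -3 && 3*b != -3) ==> 6*a[tot + 1] + 6*a[0] <= 5*tot) && ((!(b <= -3 && 3*b != -3)) ==> (2*a[b] + tot <= -6 && 2*b <= 5*tot))
The weakest precondition is ((b <= -3 && 3*b != -3) ==> 6*a[tot + 1] + 6*a[0] <= 5*tot) && ((!(b <= -3 && 3*b != -3)) ==> (2*a[b] + tot <= -6 && 2*b <= 5*tot)).
Check whether ((b <= -3 && 3*b != -3) ==> 6*a[-1] + 6*a[0] <= -10) && ((!(b <= -3 && 3*b != -3)) ==> (2*a[b] <= -4 && 2*b <= -10)) && tot == -4 implies it.
Countermodel: at the initial state a = {[-15524] = -7042, [-3] = 6516, [-1] = -7042, [0] = 7040, elsewhere -7042}, b = -15524, tot = -4, the precondition holds but the weakest precondition fails.
Answer: invalid


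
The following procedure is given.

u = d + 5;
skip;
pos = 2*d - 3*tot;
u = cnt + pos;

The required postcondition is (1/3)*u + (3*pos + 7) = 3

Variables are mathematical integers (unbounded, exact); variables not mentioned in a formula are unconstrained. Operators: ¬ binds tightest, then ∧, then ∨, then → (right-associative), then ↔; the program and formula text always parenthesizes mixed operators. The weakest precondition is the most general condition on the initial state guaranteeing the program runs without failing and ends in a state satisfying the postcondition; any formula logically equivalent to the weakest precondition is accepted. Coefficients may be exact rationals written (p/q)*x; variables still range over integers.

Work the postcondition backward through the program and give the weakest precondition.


Working backward. After the program, the postcondition (1/3)*u + (3*pos + 7) = 3 must hold; in canonical form it is 3*pos + (1/3)*u = -4.
Before u := cnt + pos: (1/3)*cnt + (10/3)*pos = -4
Before pos := 2*d - 3*tot: (1/3)*cnt + (20/3)*d = 10*tot - 4
Before skip: (1/3)*cnt + (20/3)*d = 10*tot - 4
Before u := d + 5: (1/3)*cnt + (20/3)*d = 10*tot - 4
Answer: WP = (1/3)*cnt + (20/3)*d = 10*tot - 4


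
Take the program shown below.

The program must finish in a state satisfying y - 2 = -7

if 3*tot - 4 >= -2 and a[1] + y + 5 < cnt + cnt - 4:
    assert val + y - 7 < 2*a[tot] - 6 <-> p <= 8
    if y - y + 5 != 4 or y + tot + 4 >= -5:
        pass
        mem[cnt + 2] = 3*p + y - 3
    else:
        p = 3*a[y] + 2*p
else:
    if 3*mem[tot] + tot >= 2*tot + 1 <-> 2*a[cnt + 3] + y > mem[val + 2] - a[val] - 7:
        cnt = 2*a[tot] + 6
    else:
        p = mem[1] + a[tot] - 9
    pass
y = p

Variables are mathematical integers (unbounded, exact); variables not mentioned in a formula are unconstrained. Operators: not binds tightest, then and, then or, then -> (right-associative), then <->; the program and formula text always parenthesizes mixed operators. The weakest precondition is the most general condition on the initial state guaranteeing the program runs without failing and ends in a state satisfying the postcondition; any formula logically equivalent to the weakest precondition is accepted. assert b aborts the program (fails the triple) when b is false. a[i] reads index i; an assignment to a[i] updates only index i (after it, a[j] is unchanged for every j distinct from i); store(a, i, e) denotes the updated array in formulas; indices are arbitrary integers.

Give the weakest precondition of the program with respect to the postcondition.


Working backward. After the program, the postcondition y - 2 = -7 must hold; in canonical form it is y = -5.
Before y := p: p = -5
Then branch requires (val + y < 2*a[tot] + 1 <-> p <= 8) and p = -5; else branch requires ((3*mem[tot] >= tot + 1 <-> 2*a[cnt + 3] + a[val] + y > mem[val + 2] - 7) -> p = -5) and ((not (3*mem[tot] >= tot + 1 <-> 2*a[cnt + 3] + a[val] + y > mem[val + 2] - 7)) -> a[tot] + mem[1] = 4).
Before the if: ((3*tot >= 2 and a[1] + y < 2*cnt - 9) -> ((val + y < 2*a[tot] + 1 <-> p <= 8) and p = -5)) and ((not (3*tot >= 2 and a[1] + y < 2*cnt - 9)) -> (((3*mem[tot] >= tot + 1 <-> 2*a[cnt + 3] + a[val] + y > mem[val + 2] - 7) -> p = -5) and ((not (3*mem[tot] >= tot + 1 <-> 2*a[cnt + 3] + a[val] + y > mem[val + 2] - 7)) -> a[tot] + mem[1] = 4)))
Answer: WP = ((3*tot >= 2 and a[1] + y < 2*cnt - 9) -> ((val + y < 2*a[tot] + 1 <-> p <= 8) and p = -5)) and ((not (3*tot >= 2 and a[1] + y < 2*cnt - 9)) -> (((3*mem[tot] >= tot + 1 <-> 2*a[cnt + 3] + a[val] + y > mem[val + 2] - 7) -> p = -5) and ((not (3*mem[tot] >= tot + 1 <-> 2*a[cnt + 3] + a[val] + y > mem[val + 2] - 7)) -> a[tot] + mem[1] = 4)))


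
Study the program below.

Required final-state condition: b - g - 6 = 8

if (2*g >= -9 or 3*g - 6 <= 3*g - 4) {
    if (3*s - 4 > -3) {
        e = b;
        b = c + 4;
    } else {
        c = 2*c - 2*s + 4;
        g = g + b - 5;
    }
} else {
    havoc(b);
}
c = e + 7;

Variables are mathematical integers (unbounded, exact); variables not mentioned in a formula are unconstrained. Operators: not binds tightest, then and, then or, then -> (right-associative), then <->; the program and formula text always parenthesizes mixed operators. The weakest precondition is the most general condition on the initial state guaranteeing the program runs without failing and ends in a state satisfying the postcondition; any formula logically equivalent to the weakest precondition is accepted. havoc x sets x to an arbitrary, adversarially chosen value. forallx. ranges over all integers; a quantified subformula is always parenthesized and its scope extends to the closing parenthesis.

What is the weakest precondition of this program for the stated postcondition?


Working backward. After the program, the postcondition b - g - 6 = 8 must hold; in canonical form it is b = g + 14.
Before c := e + 7: b = g + 14
Then branch requires (3*s > 1 -> c = g + 10) and ((not (3*s > 1)) -> g = -9); else branch requires forall b_1. b_1 = g + 14.
Before the if: (3*s > 1 -> c = g + 10) and ((not (3*s > 1)) -> g = -9)
Answer: WP = (3*s > 1 -> c = g + 10) and ((not (3*s > 1)) -> g = -9)


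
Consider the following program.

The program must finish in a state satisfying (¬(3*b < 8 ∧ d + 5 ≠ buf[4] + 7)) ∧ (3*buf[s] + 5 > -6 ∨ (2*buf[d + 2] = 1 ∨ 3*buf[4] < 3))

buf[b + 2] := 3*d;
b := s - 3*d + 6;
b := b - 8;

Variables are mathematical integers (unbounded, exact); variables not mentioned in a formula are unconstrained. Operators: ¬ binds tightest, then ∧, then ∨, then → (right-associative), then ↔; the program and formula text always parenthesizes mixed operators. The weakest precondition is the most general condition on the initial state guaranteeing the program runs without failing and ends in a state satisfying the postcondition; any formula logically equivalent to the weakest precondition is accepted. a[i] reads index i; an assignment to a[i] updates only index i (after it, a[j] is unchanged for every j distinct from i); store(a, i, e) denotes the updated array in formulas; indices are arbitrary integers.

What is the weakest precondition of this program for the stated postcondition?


Working backward. After the program, the postcondition (¬(3*b < 8 ∧ d + 5 ≠ buf[4] + 7)) ∧ (3*buf[s] + 5 > -6 ∨ (2*buf[d + 2] = 1 ∨ 3*buf[4] < 3)) must hold; in canonical form it is (¬(3*b < 8 ∧ d ≠ buf[4] + 2)) ∧ (3*buf[s] > -11 ∨ 2*buf[d + 2] = 1 ∨ 3*buf[4] < 3).
Before b := b - 8: (¬(3*b < 32 ∧ d ≠ buf[4] + 2)) ∧ (3*buf[s] > -11 ∨ 2*buf[d + 2] = 1 ∨ 3*buf[4] < 3)
Before b := s - 3*d + 6: (¬(3*s < 9*d + 14 ∧ d ≠ buf[4] + 2)) ∧ (3*buf[s] > -11 ∨ 2*buf[d + 2] = 1 ∨ 3*buf[4] < 3)
Before buf[b + 2] := 3*d: (¬(3*s < 9*d + 14 ∧ d ≠ store(buf, b + 2, 3*d)[4] + 2)) ∧ (3*store(buf, b + 2, 3*d)[s] > -11 ∨ 2*store(buf, b + 2, 3*d)[d + 2] = 1 ∨ 3*store(buf, b + 2, 3*d)[4] < 3)
Answer: WP = (¬(3*s < 9*d + 14 ∧ d ≠ store(buf, b + 2, 3*d)[4] + 2)) ∧ (3*store(buf, b + 2, 3*d)[s] > -11 ∨ 2*store(buf, b + 2, 3*d)[d + 2] = 1 ∨ 3*store(buf, b + 2, 3*d)[4] < 3)


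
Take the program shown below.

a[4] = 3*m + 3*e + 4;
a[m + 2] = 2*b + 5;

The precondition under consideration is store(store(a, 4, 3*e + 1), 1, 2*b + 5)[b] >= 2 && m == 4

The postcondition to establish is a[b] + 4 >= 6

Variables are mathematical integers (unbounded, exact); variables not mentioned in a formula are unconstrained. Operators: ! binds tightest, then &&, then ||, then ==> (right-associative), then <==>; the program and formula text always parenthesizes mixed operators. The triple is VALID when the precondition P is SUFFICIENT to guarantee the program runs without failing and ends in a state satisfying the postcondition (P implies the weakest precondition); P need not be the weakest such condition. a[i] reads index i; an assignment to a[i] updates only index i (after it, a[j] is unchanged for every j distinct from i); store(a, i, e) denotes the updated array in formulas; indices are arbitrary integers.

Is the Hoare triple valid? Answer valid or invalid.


Working backward. After the program, the postcondition a[b] + 4 >= 6 must hold; in canonical form it is a[b] >= 2.
Before a[m + 2] := 2*b + 5: store(a, m + 2, 2*b + 5)[b] >= 2
Before a[4] := 3*m + 3*e + 4: store(store(a, 4, 3*e + 3*m + 4), m + 2, 2*b + 5)[b] >= 2
The weakest precondition is store(store(a, 4, 3*e + 3*m + 4), m + 2, 2*b + 5)[b] >= 2.
Check whether store(store(a, 4, 3*e + 1), 1, 2*b + 5)[b] >= 2 && m == 4 implies it.
Countermodel: at the initial state a = {[1] = -6214, [4] = 2, [6] = 2, elsewhere 2}, b = 1, e = 12042, m = 4, the precondition holds but the weakest precondition fails.
Answer: invalid


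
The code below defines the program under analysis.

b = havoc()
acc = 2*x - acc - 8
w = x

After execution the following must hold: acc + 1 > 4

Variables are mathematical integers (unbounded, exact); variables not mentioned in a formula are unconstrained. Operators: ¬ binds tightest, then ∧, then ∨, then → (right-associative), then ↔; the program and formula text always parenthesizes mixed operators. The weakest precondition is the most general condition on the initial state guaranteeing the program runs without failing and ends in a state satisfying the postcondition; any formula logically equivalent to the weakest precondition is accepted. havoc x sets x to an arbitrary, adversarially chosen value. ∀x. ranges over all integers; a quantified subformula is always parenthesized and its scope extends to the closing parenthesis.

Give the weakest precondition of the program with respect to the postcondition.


Working backward. After the program, the postcondition acc + 1 > 4 must hold; in canonical form it is acc > 3.
Before w := x: acc > 3
Before acc := 2*x - acc - 8: 2*x > acc + 11
Before havoc b: 2*x > acc + 11
Answer: WP = 2*x > acc + 11


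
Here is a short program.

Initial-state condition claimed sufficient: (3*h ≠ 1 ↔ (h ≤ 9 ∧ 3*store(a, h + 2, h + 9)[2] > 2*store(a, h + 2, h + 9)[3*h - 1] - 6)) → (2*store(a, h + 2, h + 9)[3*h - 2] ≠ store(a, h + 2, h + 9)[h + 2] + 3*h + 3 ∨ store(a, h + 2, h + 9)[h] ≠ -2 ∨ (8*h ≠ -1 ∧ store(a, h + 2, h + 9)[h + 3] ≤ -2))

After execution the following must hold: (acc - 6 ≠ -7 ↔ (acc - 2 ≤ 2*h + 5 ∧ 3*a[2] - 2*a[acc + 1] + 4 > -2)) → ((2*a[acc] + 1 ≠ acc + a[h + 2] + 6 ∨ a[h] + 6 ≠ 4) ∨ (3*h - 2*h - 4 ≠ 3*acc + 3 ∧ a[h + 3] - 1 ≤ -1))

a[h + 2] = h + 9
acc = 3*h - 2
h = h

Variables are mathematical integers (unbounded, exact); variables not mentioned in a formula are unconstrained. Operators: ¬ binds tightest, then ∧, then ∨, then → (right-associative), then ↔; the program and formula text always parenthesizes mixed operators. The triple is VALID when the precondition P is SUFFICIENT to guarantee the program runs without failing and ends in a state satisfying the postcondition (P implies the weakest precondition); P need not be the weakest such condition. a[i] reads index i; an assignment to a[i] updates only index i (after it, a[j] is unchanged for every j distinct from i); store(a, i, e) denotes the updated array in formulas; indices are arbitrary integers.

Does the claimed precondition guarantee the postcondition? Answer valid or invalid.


Working backward. After the program, the postcondition (acc - 6 ≠ -7 ↔ (acc - 2 ≤ 2*h + 5 ∧ 3*a[2] - 2*a[acc + 1] + 4 > -2)) → ((2*a[acc] + 1 ≠ acc + a[h + 2] + 6 ∨ a[h] + 6 ≠ 4) ∨ (3*h - 2*h - 4 ≠ 3*acc + 3 ∧ a[h + 3] - 1 ≤ -1)) must hold; in canonical form it is (acc ≠ -1 ↔ (acc ≤ 2*h + 7 ∧ 3*a[2] > 2*a[acc + 1] - 6)) → (2*a[acc] ≠ a[h + 2] + acc + 5 ∨ a[h] ≠ -2 ∨ (h ≠ 3*acc + 7 ∧ a[h + 3] ≤ 0)).
Before h := h: (acc ≠ -1 ↔ (acc ≤ 2*h + 7 ∧ 3*a[2] > 2*a[acc + 1] - 6)) → (2*a[acc] ≠ a[h + 2] + acc + 5 ∨ a[h] ≠ -2 ∨ (h ≠ 3*acc + 7 ∧ a[h + 3] ≤ 0))
Before acc := 3*h - 2: (3*h ≠ 1 ↔ (h ≤ 9 ∧ 3*a[2] > 2*a[3*h - 1] - 6)) → (2*a[3*h - 2] ≠ a[h + 2] + 3*h + 3 ∨ a[h] ≠ -2 ∨ (8*h ≠ -1 ∧ a[h + 3] ≤ 0))
Before a[h + 2] := h + 9: (3*h ≠ 1 ↔ (h ≤ 9 ∧ 3*store(a, h + 2, h + 9)[2] > 2*store(a, h + 2, h + 9)[3*h - 1] - 6)) → (2*store(a, h + 2, h + 9)[3*h - 2] ≠ store(a, h + 2, h + 9)[h + 2] + 3*h + 3 ∨ store(a, h + 2, h + 9)[h] ≠ -2 ∨ (8*h ≠ -1 ∧ store(a, h + 2, h + 9)[h + 3] ≤ 0))
The weakest precondition is (3*h ≠ 1 ↔ (h ≤ 9 ∧ 3*store(a, h + 2, h + 9)[2] > 2*store(a, h + 2, h + 9)[3*h - 1] - 6)) → (2*store(a, h + 2, h + 9)[3*h - 2] ≠ store(a, h + 2, h + 9)[h + 2] + 3*h + 3 ∨ store(a, h + 2, h + 9)[h] ≠ -2 ∨ (8*h ≠ -1 ∧ store(a, h + 2, h + 9)[h + 3] ≤ 0)).
Check whether (3*h ≠ 1 ↔ (h ≤ 9 ∧ 3*store(a, h + 2, h + 9)[2] > 2*store(a, h + 2, h + 9)[3*h - 1] - 6)) → (2*store(a, h + 2, h + 9)[3*h - 2] ≠ store(a, h + 2, h + 9)[h + 2] + 3*h + 3 ∨ store(a, h + 2, h + 9)[h] ≠ -2 ∨ (8*h ≠ -1 ∧ store(a, h + 2, h + 9)[h + 3] ≤ -2)) implies it.
Every state satisfying the precondition satisfies the weakest precondition: the implication holds.
Answer: valid


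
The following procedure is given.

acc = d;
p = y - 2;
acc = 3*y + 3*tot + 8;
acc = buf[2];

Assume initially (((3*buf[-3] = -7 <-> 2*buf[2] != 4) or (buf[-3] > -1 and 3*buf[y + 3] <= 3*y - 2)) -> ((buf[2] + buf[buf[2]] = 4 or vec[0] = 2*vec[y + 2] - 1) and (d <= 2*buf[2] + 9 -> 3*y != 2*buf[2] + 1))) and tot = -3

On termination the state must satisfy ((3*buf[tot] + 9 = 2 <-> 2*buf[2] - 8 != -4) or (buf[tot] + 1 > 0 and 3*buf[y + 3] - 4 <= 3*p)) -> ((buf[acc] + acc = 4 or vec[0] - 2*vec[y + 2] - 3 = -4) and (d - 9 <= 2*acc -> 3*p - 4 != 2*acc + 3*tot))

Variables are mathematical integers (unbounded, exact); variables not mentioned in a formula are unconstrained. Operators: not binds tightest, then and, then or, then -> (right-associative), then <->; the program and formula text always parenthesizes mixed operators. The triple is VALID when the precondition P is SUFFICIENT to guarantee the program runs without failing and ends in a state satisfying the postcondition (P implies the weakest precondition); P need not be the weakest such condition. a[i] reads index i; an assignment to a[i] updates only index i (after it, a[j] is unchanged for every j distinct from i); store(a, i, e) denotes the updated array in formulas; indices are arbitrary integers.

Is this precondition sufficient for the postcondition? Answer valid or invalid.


Working backward. After the program, the postcondition ((3*buf[tot] + 9 = 2 <-> 2*buf[2] - 8 != -4) or (buf[tot] + 1 > 0 and 3*buf[y + 3] - 4 <= 3*p)) -> ((buf[acc] + acc = 4 or vec[0] - 2*vec[y + 2] - 3 = -4) and (d - 9 <= 2*acc -> 3*p - 4 != 2*acc + 3*tot)) must hold; in canonical form it is ((3*buf[tot] = -7 <-> 2*buf[2] != 4) or (buf[tot] > -1 and 3*buf[y + 3] <= 3*p + 4)) -> ((buf[acc] + acc = 4 or vec[0] = 2*vec[y + 2] - 1) and (d <= 2*acc + 9 -> 3*p != 2*acc + 3*tot + 4)).
Before acc := buf[2]: ((3*buf[tot] = -7 <-> 2*buf[2] != 4) or (buf[tot] > -1 and 3*buf[y + 3] <= 3*p + 4)) -> ((buf[2] + buf[buf[2]] = 4 or vec[0] = 2*vec[y + 2] - 1) and (d <= 2*buf[2] + 9 -> 3*p != 2*buf[2] + 3*tot + 4))
Before acc := 3*y + 3*tot + 8: ((3*buf[tot] = -7 <-> 2*buf[2] != 4) or (buf[tot] > -1 and 3*buf[y + 3] <= 3*p + 4)) -> ((buf[2] + buf[buf[2]] = 4 or vec[0] = 2*vec[y + 2] - 1) and (d <= 2*buf[2] + 9 -> 3*p != 2*buf[2] + 3*tot + 4))
Before p := y - 2: ((3*buf[tot] = -7 <-> 2*buf[2] != 4) or (buf[tot] > -1 and 3*buf[y + 3] <= 3*y - 2)) -> ((buf[2] + buf[buf[2]] = 4 or vec[0] = 2*vec[y + 2] - 1) and (d <= 2*buf[2] + 9 -> 3*y != 2*buf[2] + 3*tot + 10))
Before acc := d: ((3*buf[tot] = -7 <-> 2*buf[2] != 4) or (buf[tot] > -1 and 3*buf[y + 3] <= 3*y - 2)) -> ((buf[2] + buf[buf[2]] = 4 or vec[0] = 2*vec[y + 2] - 1) and (d <= 2*buf[2] + 9 -> 3*y != 2*buf[2] + 3*tot + 10))
The weakest precondition is ((3*buf[tot] = -7 <-> 2*buf[2] != 4) or (buf[tot] > -1 and 3*buf[y + 3] <= 3*y - 2)) -> ((buf[2] + buf[buf[2]] = 4 or vec[0] = 2*vec[y + 2] - 1) and (d <= 2*buf[2] + 9 -> 3*y != 2*buf[2] + 3*tot + 10)).
Check whether (((3*buf[-3] = -7 <-> 2*buf[2] != 4) or (buf[-3] > -1 and 3*buf[y + 3] <= 3*y - 2)) -> ((buf[2] + buf[buf[2]] = 4 or vec[0] = 2*vec[y + 2] - 1) and (d <= 2*buf[2] + 9 -> 3*y != 2*buf[2] + 1))) and tot = -3 implies it.
Every state satisfying the precondition satisfies the weakest precondition: the implication holds.
Answer: valid


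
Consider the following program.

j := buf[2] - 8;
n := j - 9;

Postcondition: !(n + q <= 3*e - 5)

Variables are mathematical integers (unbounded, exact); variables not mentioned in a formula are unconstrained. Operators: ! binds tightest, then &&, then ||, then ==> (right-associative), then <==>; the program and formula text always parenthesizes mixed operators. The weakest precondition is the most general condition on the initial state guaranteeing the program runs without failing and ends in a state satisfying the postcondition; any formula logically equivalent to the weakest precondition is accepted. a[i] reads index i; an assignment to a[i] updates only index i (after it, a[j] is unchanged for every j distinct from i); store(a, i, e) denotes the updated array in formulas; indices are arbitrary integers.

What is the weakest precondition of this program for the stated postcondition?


Working backward. After the program, !(n + q <= 3*e - 5) must hold.
Before n := j - 9: !(j + q <= 3*e + 4)
Before j := buf[2] - 8: !(buf[2] + q <= 3*e + 12)
Answer: WP = !(buf[2] + q <= 3*e + 12)


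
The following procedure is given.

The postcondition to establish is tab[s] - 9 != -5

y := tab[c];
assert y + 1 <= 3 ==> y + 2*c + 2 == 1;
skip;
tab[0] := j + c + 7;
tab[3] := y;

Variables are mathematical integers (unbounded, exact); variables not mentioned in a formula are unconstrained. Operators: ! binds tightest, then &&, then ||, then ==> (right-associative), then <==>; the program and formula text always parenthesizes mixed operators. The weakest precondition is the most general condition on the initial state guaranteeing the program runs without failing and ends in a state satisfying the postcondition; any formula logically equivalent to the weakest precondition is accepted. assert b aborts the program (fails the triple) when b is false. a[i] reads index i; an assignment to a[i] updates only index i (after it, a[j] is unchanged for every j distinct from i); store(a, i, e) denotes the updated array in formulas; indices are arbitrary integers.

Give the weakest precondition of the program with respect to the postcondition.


Working backward. After the program, the postcondition tab[s] - 9 != -5 must hold; in canonical form it is tab[s] != 4.
Before tab[3] := y: store(tab, 3, y)[s] != 4
Before tab[0] := j + c + 7: store(store(tab, 0, c + j + 7), 3, y)[s] != 4
Before skip: store(store(tab, 0, c + j + 7), 3, y)[s] != 4
Before assert y + 1 <= 3 ==> y + 2*c + 2 == 1: (y <= 2 ==> 2*c + y == -1) && store(store(tab, 0, c + j + 7), 3, y)[s] != 4
Before y := tab[c]: (tab[c] <= 2 ==> tab[c] + 2*c == -1) && store(store(tab, 0, c + j + 7), 3, tab[c])[s] != 4
Answer: WP = (tab[c] <= 2 ==> tab[c] + 2*c == -1) && store(store(tab, 0, c + j + 7), 3, tab[c])[s] != 4


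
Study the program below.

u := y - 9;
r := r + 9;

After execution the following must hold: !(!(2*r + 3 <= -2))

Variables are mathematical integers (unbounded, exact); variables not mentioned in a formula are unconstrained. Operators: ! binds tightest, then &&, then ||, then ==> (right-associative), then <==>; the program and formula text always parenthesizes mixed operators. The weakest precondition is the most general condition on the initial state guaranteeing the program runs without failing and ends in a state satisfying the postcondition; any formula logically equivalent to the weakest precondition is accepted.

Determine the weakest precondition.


Working backward. After the program, the postcondition !(!(2*r + 3 <= -2)) must hold; in canonical form it is 2*r <= -5.
Before r := r + 9: 2*r <= -23
Before u := y - 9: 2*r <= -23
Answer: WP = 2*r <= -23


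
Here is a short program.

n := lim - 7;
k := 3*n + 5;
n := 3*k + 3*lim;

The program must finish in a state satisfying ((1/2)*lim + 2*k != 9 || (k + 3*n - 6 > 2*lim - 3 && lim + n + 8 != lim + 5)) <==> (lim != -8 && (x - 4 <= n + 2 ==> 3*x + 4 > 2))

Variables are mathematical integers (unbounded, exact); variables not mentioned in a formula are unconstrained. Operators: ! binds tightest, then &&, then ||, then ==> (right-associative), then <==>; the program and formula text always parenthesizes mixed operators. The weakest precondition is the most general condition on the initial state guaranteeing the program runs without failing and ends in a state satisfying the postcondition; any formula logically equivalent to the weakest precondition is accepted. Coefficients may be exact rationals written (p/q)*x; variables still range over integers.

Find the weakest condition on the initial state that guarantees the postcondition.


Working backward. After the program, the postcondition ((1/2)*lim + 2*k != 9 || (k + 3*n - 6 > 2*lim - 3 && lim + n + 8 != lim + 5)) <==> (lim != -8 && (x - 4 <= n + 2 ==> 3*x + 4 > 2)) must hold; in canonical form it is (2*k + (1/2)*lim != 9 || (k + 3*n > 2*lim + 3 && n != -3)) <==> (lim != -8 && (x <= n + 6 ==> 3*x > -2)).
Before n := 3*k + 3*lim: (2*k + (1/2)*lim != 9 || (10*k + 7*lim > 3 && 3*k + 3*lim != -3)) <==> (lim != -8 && (x <= 3*k + 3*lim + 6 ==> 3*x > -2))
Before k := 3*n + 5: ((1/2)*lim + 6*n != -1 || (7*lim + 30*n > -47 && 3*lim + 9*n != -18)) <==> (lim != -8 && (x <= 3*lim + 9*n + 21 ==> 3*x > -2))
Before n := lim - 7: ((13/2)*lim != 41 || (37*lim > 163 && 12*lim != 45)) <==> (lim != -8 && (x <= 12*lim - 42 ==> 3*x > -2))
Answer: WP = ((13/2)*lim != 41 || (37*lim > 163 && 12*lim != 45)) <==> (lim != -8 && (x <= 12*lim - 42 ==> 3*x > -2))


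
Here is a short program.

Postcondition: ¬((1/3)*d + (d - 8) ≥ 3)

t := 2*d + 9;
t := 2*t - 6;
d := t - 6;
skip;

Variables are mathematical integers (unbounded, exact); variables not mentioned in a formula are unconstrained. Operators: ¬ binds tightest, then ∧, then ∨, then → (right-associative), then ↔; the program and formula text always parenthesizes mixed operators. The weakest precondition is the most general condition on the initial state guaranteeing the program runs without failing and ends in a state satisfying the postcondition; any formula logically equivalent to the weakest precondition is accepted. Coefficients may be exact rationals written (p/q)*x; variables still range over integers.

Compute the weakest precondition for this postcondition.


Working backward. After the program, the postcondition ¬((1/3)*d + (d - 8) ≥ 3) must hold; in canonical form it is ¬((4/3)*d ≥ 11).
Before skip: ¬((4/3)*d ≥ 11)
Before d := t - 6: ¬((4/3)*t ≥ 19)
Before t := 2*t - 6: ¬((8/3)*t ≥ 27)
Before t := 2*d + 9: ¬((16/3)*d ≥ 3)
Answer: WP = ¬((16/3)*d ≥ 3)


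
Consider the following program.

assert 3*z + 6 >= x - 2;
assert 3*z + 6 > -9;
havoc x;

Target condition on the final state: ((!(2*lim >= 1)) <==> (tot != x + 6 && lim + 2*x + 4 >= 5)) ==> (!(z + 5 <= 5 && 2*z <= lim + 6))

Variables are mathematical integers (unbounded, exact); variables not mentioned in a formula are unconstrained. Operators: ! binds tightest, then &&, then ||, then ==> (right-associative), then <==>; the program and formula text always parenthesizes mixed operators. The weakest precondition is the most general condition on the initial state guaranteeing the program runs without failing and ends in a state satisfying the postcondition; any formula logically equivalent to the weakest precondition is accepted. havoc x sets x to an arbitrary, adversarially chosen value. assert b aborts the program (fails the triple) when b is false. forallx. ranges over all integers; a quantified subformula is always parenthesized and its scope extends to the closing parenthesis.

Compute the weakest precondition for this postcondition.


Working backward. After the program, the postcondition ((!(2*lim >= 1)) <==> (tot != x + 6 && lim + 2*x + 4 >= 5)) ==> (!(z + 5 <= 5 && 2*z <= lim + 6)) must hold; in canonical form it is ((!(2*lim >= 1)) <==> (tot != x + 6 && lim + 2*x >= 1)) ==> (!(z <= 0 && 2*z <= lim + 6)).
Before havoc x: forall x_1. (((!(2*lim >= 1)) <==> (tot != x_1 + 6 && lim + 2*x_1 >= 1)) ==> (!(z <= 0 && 2*z <= lim + 6)))
Before assert 3*z + 6 > -9: 3*z > -15 && (forall x_1. (((!(2*lim >= 1)) <==> (tot != x_1 + 6 && lim + 2*x_1 >= 1)) ==> (!(z <= 0 && 2*z <= lim + 6))))
Before assert 3*z + 6 >= x - 2: 3*z >= x - 8 && 3*z > -15 && (forall x_1. (((!(2*lim >= 1)) <==> (tot != x_1 + 6 && lim + 2*x_1 >= 1)) ==> (!(z <= 0 && 2*z <= lim + 6))))
Answer: WP = 3*z >= x - 8 && 3*z > -15 && (forall x_1. (((!(2*lim >= 1)) <==> (tot != x_1 + 6 && lim + 2*x_1 >= 1)) ==> (!(z <= 0 && 2*z <= lim + 6))))


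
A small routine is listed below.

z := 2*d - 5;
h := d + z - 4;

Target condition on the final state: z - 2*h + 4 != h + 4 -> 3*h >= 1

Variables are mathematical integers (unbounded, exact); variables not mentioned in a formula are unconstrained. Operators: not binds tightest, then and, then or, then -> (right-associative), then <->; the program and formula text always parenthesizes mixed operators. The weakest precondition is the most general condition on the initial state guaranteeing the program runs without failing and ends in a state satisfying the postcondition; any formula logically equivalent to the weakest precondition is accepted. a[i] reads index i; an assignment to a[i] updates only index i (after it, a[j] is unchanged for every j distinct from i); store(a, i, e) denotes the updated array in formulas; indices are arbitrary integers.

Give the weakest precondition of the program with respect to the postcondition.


Working backward. After the program, the postcondition z - 2*h + 4 != h + 4 -> 3*h >= 1 must hold; in canonical form it is z != 3*h -> 3*h >= 1.
Before h := d + z - 4: 3*d + 2*z != 12 -> 3*d + 3*z >= 13
Before z := 2*d - 5: 7*d != 22 -> 9*d >= 28
Answer: WP = 7*d != 22 -> 9*d >= 28


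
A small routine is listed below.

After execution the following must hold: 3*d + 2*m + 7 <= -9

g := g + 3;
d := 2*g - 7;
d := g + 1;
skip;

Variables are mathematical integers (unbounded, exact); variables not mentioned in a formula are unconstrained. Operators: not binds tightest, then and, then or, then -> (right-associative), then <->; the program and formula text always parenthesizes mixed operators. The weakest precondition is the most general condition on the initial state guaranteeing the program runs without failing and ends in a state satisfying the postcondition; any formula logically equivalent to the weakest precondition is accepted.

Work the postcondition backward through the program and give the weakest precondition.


Working backward. After the program, the postcondition 3*d + 2*m + 7 <= -9 must hold; in canonical form it is 3*d + 2*m <= -16.
Before skip: 3*d + 2*m <= -16
Before d := g + 1: 3*g + 2*m <= -19
Before d := 2*g - 7: 3*g + 2*m <= -19
Before g := g + 3: 3*g + 2*m <= -28
Answer: WP = 3*g + 2*m <= -28


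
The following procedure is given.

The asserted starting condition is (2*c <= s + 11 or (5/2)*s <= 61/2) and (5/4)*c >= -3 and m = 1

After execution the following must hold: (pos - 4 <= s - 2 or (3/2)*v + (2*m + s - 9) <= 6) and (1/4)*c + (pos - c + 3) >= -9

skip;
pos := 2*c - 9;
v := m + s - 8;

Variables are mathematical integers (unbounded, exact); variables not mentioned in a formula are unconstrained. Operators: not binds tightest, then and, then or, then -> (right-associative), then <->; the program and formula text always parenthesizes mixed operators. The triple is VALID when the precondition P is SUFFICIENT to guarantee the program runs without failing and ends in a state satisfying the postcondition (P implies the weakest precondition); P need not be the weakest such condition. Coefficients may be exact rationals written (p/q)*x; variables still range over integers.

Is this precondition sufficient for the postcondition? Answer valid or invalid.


Working backward. After the program, the postcondition (pos - 4 <= s - 2 or (3/2)*v + (2*m + s - 9) <= 6) and (1/4)*c + (pos - c + 3) >= -9 must hold; in canonical form it is (pos <= s + 2 or 2*m + s + (3/2)*v <= 15) and pos >= (3/4)*c - 12.
Before v := m + s - 8: (pos <= s + 2 or (7/2)*m + (5/2)*s <= 27) and pos >= (3/4)*c - 12
Before pos := 2*c - 9: (2*c <= s + 11 or (7/2)*m + (5/2)*s <= 27) and (5/4)*c >= -3
Before skip: (2*c <= s + 11 or (7/2)*m + (5/2)*s <= 27) and (5/4)*c >= -3
The weakest precondition is (2*c <= s + 11 or (7/2)*m + (5/2)*s <= 27) and (5/4)*c >= -3.
Check whether (2*c <= s + 11 or (5/2)*s <= 61/2) and (5/4)*c >= -3 and m = 1 implies it.
Countermodel: at the initial state c = 11, m = 1, s = 10, the precondition holds but the weakest precondition fails.
Answer: invalid


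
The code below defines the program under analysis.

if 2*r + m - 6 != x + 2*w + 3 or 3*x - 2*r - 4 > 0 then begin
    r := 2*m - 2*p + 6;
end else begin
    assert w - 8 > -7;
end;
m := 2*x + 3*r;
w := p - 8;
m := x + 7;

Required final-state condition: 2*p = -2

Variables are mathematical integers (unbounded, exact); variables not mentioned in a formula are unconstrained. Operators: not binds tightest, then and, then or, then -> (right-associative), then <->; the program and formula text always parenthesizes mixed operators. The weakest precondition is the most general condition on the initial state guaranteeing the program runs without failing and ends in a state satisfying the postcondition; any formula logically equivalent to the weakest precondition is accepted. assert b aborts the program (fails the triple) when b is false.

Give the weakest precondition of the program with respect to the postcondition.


Working backward. After the program, 2*p = -2 must hold.
Before m := x + 7: 2*p = -2
Before w := p - 8: 2*p = -2
Before m := 2*x + 3*r: 2*p = -2
Then branch requires 2*p = -2; else branch requires w > 1 and 2*p = -2.
Before the if: ((m + 2*r != 2*w + x + 9 or 3*x > 2*r + 4) -> 2*p = -2) and ((not (m + 2*r != 2*w + x + 9 or 3*x > 2*r + 4)) -> (w > 1 and 2*p = -2))
Answer: WP = ((m + 2*r != 2*w + x + 9 or 3*x > 2*r + 4) -> 2*p = -2) and ((not (m + 2*r != 2*w + x + 9 or 3*x > 2*r + 4)) -> (w > 1 and 2*p = -2))


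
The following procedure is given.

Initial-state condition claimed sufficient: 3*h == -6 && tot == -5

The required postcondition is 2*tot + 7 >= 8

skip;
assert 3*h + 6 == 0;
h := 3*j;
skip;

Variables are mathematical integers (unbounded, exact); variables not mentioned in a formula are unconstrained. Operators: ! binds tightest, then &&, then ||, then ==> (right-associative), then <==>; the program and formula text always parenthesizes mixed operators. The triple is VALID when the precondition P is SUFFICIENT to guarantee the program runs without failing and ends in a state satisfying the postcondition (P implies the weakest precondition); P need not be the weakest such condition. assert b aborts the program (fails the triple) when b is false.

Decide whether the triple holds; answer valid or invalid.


Working backward. After the program, the postcondition 2*tot + 7 >= 8 must hold; in canonical form it is 2*tot >= 1.
Before skip: 2*tot >= 1
Before h := 3*j: 2*tot >= 1
Before assert 3*h + 6 == 0: 3*h == -6 && 2*tot >= 1
Before skip: 3*h == -6 && 2*tot >= 1
The weakest precondition is 3*h == -6 && 2*tot >= 1.
Check whether 3*h == -6 && tot == -5 implies it.
Countermodel: at the initial state h = -2, tot = -5, the precondition holds but the weakest precondition fails.
Answer: invalid


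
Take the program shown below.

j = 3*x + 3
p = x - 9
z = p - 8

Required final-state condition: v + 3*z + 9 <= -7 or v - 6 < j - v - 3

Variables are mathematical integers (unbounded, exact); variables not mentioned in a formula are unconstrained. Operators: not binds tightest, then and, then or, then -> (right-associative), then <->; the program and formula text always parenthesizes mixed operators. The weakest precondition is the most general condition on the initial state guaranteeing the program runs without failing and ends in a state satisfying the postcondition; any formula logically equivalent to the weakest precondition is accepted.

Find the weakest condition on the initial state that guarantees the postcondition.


Working backward. After the program, the postcondition v + 3*z + 9 <= -7 or v - 6 < j - v - 3 must hold; in canonical form it is v + 3*z <= -16 or 2*v < j + 3.
Before z := p - 8: 3*p + v <= 8 or 2*v < j + 3
Before p := x - 9: v + 3*x <= 35 or 2*v < j + 3
Before j := 3*x + 3: v + 3*x <= 35 or 2*v < 3*x + 6
Answer: WP = v + 3*x <= 35 or 2*v < 3*x + 6
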